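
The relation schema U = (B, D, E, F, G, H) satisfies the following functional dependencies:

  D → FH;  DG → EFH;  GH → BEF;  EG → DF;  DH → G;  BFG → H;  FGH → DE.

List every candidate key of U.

{D}⁺: D→FH adds F, H; DH→G adds G; FGH→DE adds E; GH→BEF adds B → {B, D, E, F, G, H}.
{E, G}⁺: EG→DF adds D, F; D→FH adds H; GH→BEF adds B → {B, D, E, F, G, H}.
{G, H}⁺: GH→BEF adds B, E, F; EG→DF adds D → {B, D, E, F, G, H}.
{B, F, G}⁺: BFG→H adds H; FGH→DE adds D, E → {B, D, E, F, G, H}.

(D); (E, G); (G, H); (B, F, G)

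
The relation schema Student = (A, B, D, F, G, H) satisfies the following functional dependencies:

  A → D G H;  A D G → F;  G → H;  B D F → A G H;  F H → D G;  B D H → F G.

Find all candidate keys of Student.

AB, BDF, BDG, BDH, BFG, BFH

Attribute B never appears on the right-hand side of any dependency, so B must belong to every candidate key.
{B}⁺ = {B}, which is not all of the schema, so we must add further attributes.
{A, B}⁺: A→DGH adds D, G, H; ADG→F adds F → {A, B, D, F, G, H}. Minimal: {B}⁺ = {B}; {A}⁺ = {A, D, F, G, H} — none reach the full schema.
{B, D, F}⁺: BDF→AGH adds A, G, H → {A, B, D, F, G, H}. Minimal: {D, F}⁺ = {D, F}; {B, F}⁺ = {B, F}; {B, D}⁺ = {B, D} — none reach the full schema.
{B, D, G}⁺: G→H adds H; BDH→FG adds F; BDF→AGH adds A → {A, B, D, F, G, H}. Minimal: {D, G}⁺ = {D, G, H}; {B, G}⁺ = {B, G, H}; {B, D}⁺ = {B, D} — none reach the full schema.
{B, D, H}⁺: BDH→FG adds F, G; BDF→AGH adds A → {A, B, D, F, G, H}. Minimal: {D, H}⁺ = {D, H}; {B, H}⁺ = {B, H}; {B, D}⁺ = {B, D} — none reach the full schema.
{B, F, G}⁺: G→H adds H; FH→DG adds D; BDF→AGH adds A → {A, B, D, F, G, H}. Minimal: {F, G}⁺ = {D, F, G, H}; {B, G}⁺ = {B, G, H}; {B, F}⁺ = {B, F} — none reach the full schema.
{B, F, H}⁺: FH→DG adds D, G; BDF→AGH adds A → {A, B, D, F, G, H}. Minimal: {F, H}⁺ = {D, F, G, H}; {B, H}⁺ = {B, H}; {B, F}⁺ = {B, F} — none reach the full schema.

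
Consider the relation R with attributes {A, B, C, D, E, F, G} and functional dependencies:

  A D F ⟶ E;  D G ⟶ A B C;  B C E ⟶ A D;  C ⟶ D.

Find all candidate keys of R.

{C, F, G}, {D, F, G}

{C, F, G}⁺: C→D adds D; DG→ABC adds A, B; ADF→E adds E → {A, B, C, D, E, F, G}. Minimal: {F, G}⁺ = {F, G}; {C, G}⁺ = {A, B, C, D, G}; {C, F}⁺ = {C, D, F} — none reach the full schema.
{D, F, G}⁺: DG→ABC adds A, B, C; ADF→E adds E → {A, B, C, D, E, F, G}. Minimal: {F, G}⁺ = {F, G}; {D, G}⁺ = {A, B, C, D, G}; {D, F}⁺ = {D, F} — none reach the full schema.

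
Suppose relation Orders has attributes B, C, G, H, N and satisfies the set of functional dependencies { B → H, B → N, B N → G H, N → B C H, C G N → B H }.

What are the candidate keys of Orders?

{B}⁺: B→H adds H; B→N adds N; BN→GH adds G; N→BCH adds C → {B, C, G, H, N}.
{N}⁺: N→BCH adds B, C, H; BN→GH adds G → {B, C, G, H, N}.
Any other superkey contains one of these as a subset, so there are no further candidate keys.

{B}; {N}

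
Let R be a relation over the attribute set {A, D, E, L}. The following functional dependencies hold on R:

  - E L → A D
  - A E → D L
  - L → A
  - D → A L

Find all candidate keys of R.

Attribute E never appears on the right-hand side of any dependency, so E must belong to every candidate key.
{E}⁺ = {E}, which is not all of the schema, so we must add further attributes.
{A, E}⁺: AE→DL adds D, L → {A, D, E, L}. Minimal: {E}⁺ = {E}; {A}⁺ = {A} — none reach the full schema.
{D, E}⁺: D→AL adds A, L → {A, D, E, L}. Minimal: {E}⁺ = {E}; {D}⁺ = {A, D, L} — none reach the full schema.
{E, L}⁺: EL→AD adds A, D → {A, D, E, L}. Minimal: {L}⁺ = {A, L}; {E}⁺ = {E} — none reach the full schema.

AE; DE; EL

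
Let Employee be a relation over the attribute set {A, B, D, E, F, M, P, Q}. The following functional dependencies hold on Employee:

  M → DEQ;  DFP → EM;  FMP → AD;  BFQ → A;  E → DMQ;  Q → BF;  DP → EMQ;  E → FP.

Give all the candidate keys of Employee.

{E}⁺: E→DMQ adds D, M, Q; Q→BF adds B, F; E→FP adds P; FMP→AD adds A → {A, B, D, E, F, M, P, Q}.
{M}⁺: M→DEQ adds D, E, Q; Q→BF adds B, F; E→FP adds P; FMP→AD adds A → {A, B, D, E, F, M, P, Q}.
{D, P}⁺: DP→EMQ adds E, M, Q; E→FP adds F; FMP→AD adds A; Q→BF adds B → {A, B, D, E, F, M, P, Q}.

(E), (M), (D, P)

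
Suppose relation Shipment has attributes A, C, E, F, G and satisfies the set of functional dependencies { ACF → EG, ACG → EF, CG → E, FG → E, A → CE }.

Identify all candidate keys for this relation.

Attribute A never appears on the right-hand side of any dependency, so A must belong to every candidate key.
{A}⁺ = {A, C, E}, which is not all of the schema, so we must add further attributes.
{A, F}⁺: A→CE adds C, E; ACF→EG adds G → {A, C, E, F, G}. Minimal: {F}⁺ = {F}; {A}⁺ = {A, C, E} — none reach the full schema.
{A, G}⁺: A→CE adds C, E; ACG→EF adds F → {A, C, E, F, G}. Minimal: {G}⁺ = {G}; {A}⁺ = {A, C, E} — none reach the full schema.

AF, AG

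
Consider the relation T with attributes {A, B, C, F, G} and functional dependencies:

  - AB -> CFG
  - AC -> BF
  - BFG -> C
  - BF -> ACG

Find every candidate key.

{A, B}⁺: AB→CFG adds C, F, G → {A, B, C, F, G}. Minimal: {B}⁺ = {B}; {A}⁺ = {A} — none reach the full schema.
{A, C}⁺: AC→BF adds B, F; BF→ACG adds G → {A, B, C, F, G}. Minimal: {C}⁺ = {C}; {A}⁺ = {A} — none reach the full schema.
{B, F}⁺: BF→ACG adds A, C, G → {A, B, C, F, G}. Minimal: {F}⁺ = {F}; {B}⁺ = {B} — none reach the full schema.
Any other superkey contains one of these as a subset, so there are no further candidate keys.

{A, B}, {A, C}, {B, F}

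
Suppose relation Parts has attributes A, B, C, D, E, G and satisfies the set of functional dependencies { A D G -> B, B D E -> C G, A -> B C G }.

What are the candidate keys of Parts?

{A, D, E}⁺: A→BCG adds B, C, G → {A, B, C, D, E, G}. Minimal: {D, E}⁺ = {D, E}; {A, E}⁺ = {A, B, C, E, G}; {A, D}⁺ = {A, B, C, D, G} — none reach the full schema.
No other minimal superkey exists.

ADE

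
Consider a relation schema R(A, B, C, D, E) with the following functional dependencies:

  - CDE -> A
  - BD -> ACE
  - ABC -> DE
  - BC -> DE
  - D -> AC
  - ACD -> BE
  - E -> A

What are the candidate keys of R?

{D}⁺: D→AC adds A, C; ACD→BE adds B, E → {A, B, C, D, E}.
{B, C}⁺: BC→DE adds D, E; D→AC adds A → {A, B, C, D, E}. Minimal: {C}⁺ = {C}; {B}⁺ = {B} — none reach the full schema.

{D}, {B, C}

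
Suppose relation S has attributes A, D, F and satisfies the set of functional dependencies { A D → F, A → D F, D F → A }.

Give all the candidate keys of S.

{A}⁺: A→DF adds D, F → {A, D, F}.
{D, F}⁺: DF→A adds A → {A, D, F}. Minimal: {F}⁺ = {F}; {D}⁺ = {D} — none reach the full schema.

{A}; {D, F}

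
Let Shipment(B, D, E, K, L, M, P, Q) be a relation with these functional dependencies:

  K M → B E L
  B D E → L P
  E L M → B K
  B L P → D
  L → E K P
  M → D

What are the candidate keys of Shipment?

{K, M, Q}; {L, M, Q}; {B, E, M, Q}

Attributes M, Q never appear on any right-hand side, so every candidate key must contain {M, Q}.
{M, Q}⁺ = {D, M, Q}, which is not all of the schema, so we must add further attributes.
{K, M, Q}⁺: KM→BEL adds B, E, L; L→EKP adds P; M→D adds D → {B, D, E, K, L, M, P, Q}. Minimal: {M, Q}⁺ = {D, M, Q}; {K, Q}⁺ = {K, Q}; {K, M}⁺ = {B, D, E, K, L, M, P} — none reach the full schema.
{L, M, Q}⁺: L→EKP adds E, K, P; M→D adds D; KM→BEL adds B → {B, D, E, K, L, M, P, Q}. Minimal: {M, Q}⁺ = {D, M, Q}; {L, Q}⁺ = {E, K, L, P, Q}; {L, M}⁺ = {B, D, E, K, L, M, P} — none reach the full schema.
{B, E, M, Q}⁺: M→D adds D; BDE→LP adds L, P; ELM→BK adds K → {B, D, E, K, L, M, P, Q}. Minimal: {E, M, Q}⁺ = {D, E, M, Q}; {B, M, Q}⁺ = {B, D, M, Q}; {B, E, Q}⁺ = {B, E, Q}; … — none reach the full schema.
Any other superkey contains one of these as a subset, so there are no further candidate keys.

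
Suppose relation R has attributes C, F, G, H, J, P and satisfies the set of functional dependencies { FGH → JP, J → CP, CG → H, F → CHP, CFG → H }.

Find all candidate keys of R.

(F, G)

Attributes F, G never appear on any right-hand side, so every candidate key must contain {F, G}.
{F, G}⁺ = {C, F, G, H, J, P}, which is all of the schema, so {F, G} is the only candidate key.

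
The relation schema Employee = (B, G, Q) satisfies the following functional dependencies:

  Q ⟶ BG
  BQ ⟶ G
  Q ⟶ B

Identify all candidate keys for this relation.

{Q}⁺: Q→BG adds B, G → {B, G, Q}.

Q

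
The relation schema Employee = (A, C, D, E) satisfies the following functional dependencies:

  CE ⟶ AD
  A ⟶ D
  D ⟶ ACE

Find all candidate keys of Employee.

{A}; {D}; {C, E}

{A}⁺: A→D adds D; D→ACE adds C, E → {A, C, D, E}.
{D}⁺: D→ACE adds A, C, E → {A, C, D, E}.
{C, E}⁺: CE→AD adds A, D → {A, C, D, E}. Minimal: {E}⁺ = {E}; {C}⁺ = {C} — none reach the full schema.
Any other superkey contains one of these as a subset, so there are no further candidate keys.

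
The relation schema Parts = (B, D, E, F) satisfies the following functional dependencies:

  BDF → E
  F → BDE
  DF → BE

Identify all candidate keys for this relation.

Attribute F never appears on the right-hand side of any dependency, so F must belong to every candidate key.
{F}⁺ = {B, D, E, F}, which is all of the schema, so {F} is the only candidate key.

(F)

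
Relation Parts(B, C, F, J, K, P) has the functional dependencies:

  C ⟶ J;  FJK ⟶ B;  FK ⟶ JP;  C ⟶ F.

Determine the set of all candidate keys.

(C, K)

{C, K}⁺: C→J adds J; C→F adds F; FJK→B adds B; FK→JP adds P → {B, C, F, J, K, P}. Minimal: {K}⁺ = {K}; {C}⁺ = {C, F, J} — none reach the full schema.
No other minimal superkey exists.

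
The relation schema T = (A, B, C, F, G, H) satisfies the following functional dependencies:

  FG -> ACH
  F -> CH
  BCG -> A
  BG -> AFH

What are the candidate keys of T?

{B, G}

Attributes B, G never appear on any right-hand side, so every candidate key must contain {B, G}.
{B, G}⁺ = {A, B, C, F, G, H}, which is all of the schema, so {B, G} is the only candidate key.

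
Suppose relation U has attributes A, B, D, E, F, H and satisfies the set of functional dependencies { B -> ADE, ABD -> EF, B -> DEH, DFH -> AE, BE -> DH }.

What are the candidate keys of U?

{B}

Attribute B never appears on the right-hand side of any dependency, so B must belong to every candidate key.
{B}⁺ = {A, B, D, E, F, H}, which is all of the schema, so {B} is the only candidate key.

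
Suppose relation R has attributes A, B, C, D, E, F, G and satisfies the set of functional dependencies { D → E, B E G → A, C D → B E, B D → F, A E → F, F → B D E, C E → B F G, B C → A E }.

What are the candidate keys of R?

(B, C), (C, D), (C, E), (C, F)

{B, C}⁺: BC→AE adds A, E; AE→F adds F; F→BDE adds D; CE→BFG adds G → {A, B, C, D, E, F, G}. Minimal: {C}⁺ = {C}; {B}⁺ = {B} — none reach the full schema.
{C, D}⁺: D→E adds E; CD→BE adds B; BD→F adds F; CE→BFG adds G; BC→AE adds A → {A, B, C, D, E, F, G}. Minimal: {D}⁺ = {D, E}; {C}⁺ = {C} — none reach the full schema.
{C, E}⁺: CE→BFG adds B, F, G; BC→AE adds A; F→BDE adds D → {A, B, C, D, E, F, G}. Minimal: {E}⁺ = {E}; {C}⁺ = {C} — none reach the full schema.
{C, F}⁺: F→BDE adds B, D, E; CE→BFG adds G; BC→AE adds A → {A, B, C, D, E, F, G}. Minimal: {F}⁺ = {B, D, E, F}; {C}⁺ = {C} — none reach the full schema.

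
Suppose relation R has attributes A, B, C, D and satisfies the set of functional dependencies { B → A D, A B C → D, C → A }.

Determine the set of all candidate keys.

{B, C}

{B, C}⁺: B→AD adds A, D → {A, B, C, D}. Minimal: {C}⁺ = {A, C}; {B}⁺ = {A, B, D} — none reach the full schema.
No other minimal superkey exists.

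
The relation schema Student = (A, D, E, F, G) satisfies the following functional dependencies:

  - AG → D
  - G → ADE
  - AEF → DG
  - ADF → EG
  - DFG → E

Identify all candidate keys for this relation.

{F, G}; {A, D, F}; {A, E, F}

Attribute F never appears on the right-hand side of any dependency, so F must belong to every candidate key.
{F}⁺ = {F}, which is not all of the schema, so we must add further attributes.
{F, G}⁺: G→ADE adds A, D, E → {A, D, E, F, G}. Minimal: {G}⁺ = {A, D, E, G}; {F}⁺ = {F} — none reach the full schema.
{A, D, F}⁺: ADF→EG adds E, G → {A, D, E, F, G}. Minimal: {D, F}⁺ = {D, F}; {A, F}⁺ = {A, F}; {A, D}⁺ = {A, D} — none reach the full schema.
{A, E, F}⁺: AEF→DG adds D, G → {A, D, E, F, G}. Minimal: {E, F}⁺ = {E, F}; {A, F}⁺ = {A, F}; {A, E}⁺ = {A, E} — none reach the full schema.
Any other superkey contains one of these as a subset, so there are no further candidate keys.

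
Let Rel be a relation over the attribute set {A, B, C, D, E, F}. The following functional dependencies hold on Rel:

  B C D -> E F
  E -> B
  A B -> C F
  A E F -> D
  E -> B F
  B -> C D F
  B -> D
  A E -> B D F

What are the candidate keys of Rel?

Attribute A never appears on the right-hand side of any dependency, so A must belong to every candidate key.
{A}⁺ = {A}, which is not all of the schema, so we must add further attributes.
{A, B}⁺: AB→CF adds C, F; B→CDF adds D; BCD→EF adds E → {A, B, C, D, E, F}.
{A, E}⁺: E→B adds B; AB→CF adds C, F; AEF→D adds D → {A, B, C, D, E, F}.

{A, B}, {A, E}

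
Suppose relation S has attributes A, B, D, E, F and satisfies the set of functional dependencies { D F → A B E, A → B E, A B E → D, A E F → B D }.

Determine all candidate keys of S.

{A, F}, {D, F}

Attribute F never appears on the right-hand side of any dependency, so F must belong to every candidate key.
{F}⁺ = {F}, which is not all of the schema, so we must add further attributes.
{A, F}⁺: A→BE adds B, E; ABE→D adds D → {A, B, D, E, F}. Minimal: {F}⁺ = {F}; {A}⁺ = {A, B, D, E} — none reach the full schema.
{D, F}⁺: DF→ABE adds A, B, E → {A, B, D, E, F}. Minimal: {F}⁺ = {F}; {D}⁺ = {D} — none reach the full schema.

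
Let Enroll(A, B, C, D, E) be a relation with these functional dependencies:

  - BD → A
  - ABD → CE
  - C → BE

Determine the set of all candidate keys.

{B, D}⁺: BD→A adds A; ABD→CE adds C, E → {A, B, C, D, E}.
{C, D}⁺: C→BE adds B, E; BD→A adds A → {A, B, C, D, E}.

BD, CD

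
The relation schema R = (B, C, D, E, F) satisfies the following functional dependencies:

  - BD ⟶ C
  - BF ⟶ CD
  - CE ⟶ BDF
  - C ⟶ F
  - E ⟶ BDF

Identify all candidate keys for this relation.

(E)

Attribute E never appears on the right-hand side of any dependency, so E must belong to every candidate key.
{E}⁺ = {B, C, D, E, F}, which is all of the schema, so {E} is the only candidate key.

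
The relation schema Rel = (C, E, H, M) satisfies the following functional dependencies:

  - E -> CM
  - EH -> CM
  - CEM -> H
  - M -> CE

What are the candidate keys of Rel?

{E}⁺: E→CM adds C, M; CEM→H adds H → {C, E, H, M}.
{M}⁺: M→CE adds C, E; CEM→H adds H → {C, E, H, M}.
Any other superkey contains one of these as a subset, so there are no further candidate keys.

E, M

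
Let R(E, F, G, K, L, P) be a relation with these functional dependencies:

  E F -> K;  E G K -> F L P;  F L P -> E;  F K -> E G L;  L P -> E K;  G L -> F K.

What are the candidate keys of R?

(E, F), (F, K), (G, L), (E, G, K), (F, L, P)

{E, F}⁺: EF→K adds K; FK→EGL adds G, L; EGK→FLP adds P → {E, F, G, K, L, P}.
{F, K}⁺: FK→EGL adds E, G, L; EGK→FLP adds P → {E, F, G, K, L, P}.
{G, L}⁺: GL→FK adds F, K; FK→EGL adds E; EGK→FLP adds P → {E, F, G, K, L, P}.
{E, G, K}⁺: EGK→FLP adds F, L, P → {E, F, G, K, L, P}.
{F, L, P}⁺: FLP→E adds E; LP→EK adds K; FK→EGL adds G → {E, F, G, K, L, P}.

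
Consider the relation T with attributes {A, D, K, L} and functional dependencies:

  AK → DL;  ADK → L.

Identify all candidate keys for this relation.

{A, K}⁺: AK→DL adds D, L → {A, D, K, L}. Minimal: {K}⁺ = {K}; {A}⁺ = {A} — none reach the full schema.

{A, K}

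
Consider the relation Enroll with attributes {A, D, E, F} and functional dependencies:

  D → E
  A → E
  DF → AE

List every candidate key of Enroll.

Attributes D, F never appear on any right-hand side, so every candidate key must contain {D, F}.
{D, F}⁺ = {A, D, E, F}, which is all of the schema, so {D, F} is the only candidate key.

DF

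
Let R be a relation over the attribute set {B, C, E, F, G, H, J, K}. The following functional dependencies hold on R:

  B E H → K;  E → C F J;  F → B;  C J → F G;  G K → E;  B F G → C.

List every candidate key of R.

{E, H}⁺: E→CFJ adds C, F, J; F→B adds B; CJ→FG adds G; BEH→K adds K → {B, C, E, F, G, H, J, K}.
{G, H, K}⁺: GK→E adds E; E→CFJ adds C, F, J; F→B adds B → {B, C, E, F, G, H, J, K}.
{C, H, J, K}⁺: CJ→FG adds F, G; GK→E adds E; F→B adds B → {B, C, E, F, G, H, J, K}.

(E, H), (G, H, K), (C, H, J, K)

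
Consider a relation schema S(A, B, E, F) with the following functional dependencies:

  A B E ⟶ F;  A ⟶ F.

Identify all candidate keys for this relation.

{A, B, E}⁺: ABE→F adds F → {A, B, E, F}. Minimal: {B, E}⁺ = {B, E}; {A, E}⁺ = {A, E, F}; {A, B}⁺ = {A, B, F} — none reach the full schema.
No other minimal superkey exists.

{A, B, E}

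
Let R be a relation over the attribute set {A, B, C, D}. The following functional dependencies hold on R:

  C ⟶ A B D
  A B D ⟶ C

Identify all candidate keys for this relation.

{C}, {A, B, D}

{C}⁺: C→ABD adds A, B, D → {A, B, C, D}.
{A, B, D}⁺: ABD→C adds C → {A, B, C, D}. Minimal: {B, D}⁺ = {B, D}; {A, D}⁺ = {A, D}; {A, B}⁺ = {A, B} — none reach the full schema.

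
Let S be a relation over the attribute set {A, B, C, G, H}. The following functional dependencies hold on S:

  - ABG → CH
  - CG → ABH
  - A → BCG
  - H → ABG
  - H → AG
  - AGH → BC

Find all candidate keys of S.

{A}, {H}, {C, G}

{A}⁺: A→BCG adds B, C, G; ABG→CH adds H → {A, B, C, G, H}.
{H}⁺: H→ABG adds A, B, G; AGH→BC adds C → {A, B, C, G, H}.
{C, G}⁺: CG→ABH adds A, B, H → {A, B, C, G, H}. Minimal: {G}⁺ = {G}; {C}⁺ = {C} — none reach the full schema.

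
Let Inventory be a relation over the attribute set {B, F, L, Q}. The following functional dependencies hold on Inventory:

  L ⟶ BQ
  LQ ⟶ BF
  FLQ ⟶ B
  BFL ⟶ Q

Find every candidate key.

Attribute L never appears on the right-hand side of any dependency, so L must belong to every candidate key.
{L}⁺ = {B, F, L, Q}, which is all of the schema, so {L} is the only candidate key.

L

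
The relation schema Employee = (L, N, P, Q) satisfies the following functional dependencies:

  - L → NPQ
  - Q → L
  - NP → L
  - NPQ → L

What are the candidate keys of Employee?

{L}⁺: L→NPQ adds N, P, Q → {L, N, P, Q}.
{Q}⁺: Q→L adds L; L→NPQ adds N, P → {L, N, P, Q}.
{N, P}⁺: NP→L adds L; L→NPQ adds Q → {L, N, P, Q}. Minimal: {P}⁺ = {P}; {N}⁺ = {N} — none reach the full schema.

(L), (Q), (N, P)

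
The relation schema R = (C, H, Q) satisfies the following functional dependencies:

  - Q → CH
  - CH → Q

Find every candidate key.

{Q}⁺: Q→CH adds C, H → {C, H, Q}.
{C, H}⁺: CH→Q adds Q → {C, H, Q}. Minimal: {H}⁺ = {H}; {C}⁺ = {C} — none reach the full schema.

{Q}, {C, H}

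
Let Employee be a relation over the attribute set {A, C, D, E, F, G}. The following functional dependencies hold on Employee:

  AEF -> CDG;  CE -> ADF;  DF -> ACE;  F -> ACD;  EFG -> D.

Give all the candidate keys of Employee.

{F}⁺: F→ACD adds A, C, D; DF→ACE adds E; AEF→CDG adds G → {A, C, D, E, F, G}.
{C, E}⁺: CE→ADF adds A, D, F; AEF→CDG adds G → {A, C, D, E, F, G}.

{F}, {C, E}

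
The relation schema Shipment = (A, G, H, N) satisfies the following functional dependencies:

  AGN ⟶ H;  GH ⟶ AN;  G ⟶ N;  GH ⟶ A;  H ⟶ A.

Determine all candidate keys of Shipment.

Attribute G never appears on the right-hand side of any dependency, so G must belong to every candidate key.
{G}⁺ = {G, N}, which is not all of the schema, so we must add further attributes.
{A, G}⁺: G→N adds N; AGN→H adds H → {A, G, H, N}. Minimal: {G}⁺ = {G, N}; {A}⁺ = {A} — none reach the full schema.
{G, H}⁺: GH→AN adds A, N → {A, G, H, N}. Minimal: {H}⁺ = {A, H}; {G}⁺ = {G, N} — none reach the full schema.
Any other superkey contains one of these as a subset, so there are no further candidate keys.

{A, G}; {G, H}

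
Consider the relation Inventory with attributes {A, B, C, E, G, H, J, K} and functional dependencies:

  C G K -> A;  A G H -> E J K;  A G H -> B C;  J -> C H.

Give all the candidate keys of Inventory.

{A, G, H}; {A, G, J}; {G, J, K}; {C, G, H, K}

{A, G, H}⁺: AGH→EJK adds E, J, K; AGH→BC adds B, C → {A, B, C, E, G, H, J, K}.
{A, G, J}⁺: J→CH adds C, H; AGH→EJK adds E, K; AGH→BC adds B → {A, B, C, E, G, H, J, K}.
{G, J, K}⁺: J→CH adds C, H; CGK→A adds A; AGH→EJK adds E; AGH→BC adds B → {A, B, C, E, G, H, J, K}.
{C, G, H, K}⁺: CGK→A adds A; AGH→EJK adds E, J; AGH→BC adds B → {A, B, C, E, G, H, J, K}.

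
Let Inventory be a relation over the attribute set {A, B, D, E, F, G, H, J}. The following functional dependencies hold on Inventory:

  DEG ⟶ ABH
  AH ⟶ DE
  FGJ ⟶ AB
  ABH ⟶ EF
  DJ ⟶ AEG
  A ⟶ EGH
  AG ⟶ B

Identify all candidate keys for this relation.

Attribute J never appears on the right-hand side of any dependency, so J must belong to every candidate key.
{J}⁺ = {J}, which is not all of the schema, so we must add further attributes.
{A, J}⁺: A→EGH adds E, G, H; AG→B adds B; AH→DE adds D; ABH→EF adds F → {A, B, D, E, F, G, H, J}. Minimal: {J}⁺ = {J}; {A}⁺ = {A, B, D, E, F, G, H} — none reach the full schema.
{D, J}⁺: DJ→AEG adds A, E, G; A→EGH adds H; AG→B adds B; ABH→EF adds F → {A, B, D, E, F, G, H, J}. Minimal: {J}⁺ = {J}; {D}⁺ = {D} — none reach the full schema.
{F, G, J}⁺: FGJ→AB adds A, B; A→EGH adds E, H; AH→DE adds D → {A, B, D, E, F, G, H, J}. Minimal: {G, J}⁺ = {G, J}; {F, J}⁺ = {F, J}; {F, G}⁺ = {F, G} — none reach the full schema.
Any other superkey contains one of these as a subset, so there are no further candidate keys.

{A, J}, {D, J}, {F, G, J}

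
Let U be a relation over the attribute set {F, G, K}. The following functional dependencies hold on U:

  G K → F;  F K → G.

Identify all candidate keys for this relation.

{F, K}; {G, K}

Attribute K never appears on the right-hand side of any dependency, so K must belong to every candidate key.
{K}⁺ = {K}, which is not all of the schema, so we must add further attributes.
{F, K}⁺: FK→G adds G → {F, G, K}. Minimal: {K}⁺ = {K}; {F}⁺ = {F} — none reach the full schema.
{G, K}⁺: GK→F adds F → {F, G, K}. Minimal: {K}⁺ = {K}; {G}⁺ = {G} — none reach the full schema.
Any other superkey contains one of these as a subset, so there are no further candidate keys.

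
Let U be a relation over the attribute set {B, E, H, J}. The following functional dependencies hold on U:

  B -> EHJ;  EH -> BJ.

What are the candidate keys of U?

B; EH

{B}⁺: B→EHJ adds E, H, J → {B, E, H, J}.
{E, H}⁺: EH→BJ adds B, J → {B, E, H, J}. Minimal: {H}⁺ = {H}; {E}⁺ = {E} — none reach the full schema.
Any other superkey contains one of these as a subset, so there are no further candidate keys.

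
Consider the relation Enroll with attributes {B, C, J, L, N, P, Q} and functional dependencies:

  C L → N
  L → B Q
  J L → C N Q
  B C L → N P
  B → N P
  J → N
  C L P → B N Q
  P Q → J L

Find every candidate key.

{L}; {B, Q}; {P, Q}

{L}⁺: L→BQ adds B, Q; B→NP adds N, P; PQ→JL adds J; JL→CNQ adds C → {B, C, J, L, N, P, Q}.
{B, Q}⁺: B→NP adds N, P; PQ→JL adds J, L; JL→CNQ adds C → {B, C, J, L, N, P, Q}. Minimal: {Q}⁺ = {Q}; {B}⁺ = {B, N, P} — none reach the full schema.
{P, Q}⁺: PQ→JL adds J, L; L→BQ adds B; JL→CNQ adds C, N → {B, C, J, L, N, P, Q}. Minimal: {Q}⁺ = {Q}; {P}⁺ = {P} — none reach the full schema.
Any other superkey contains one of these as a subset, so there are no further candidate keys.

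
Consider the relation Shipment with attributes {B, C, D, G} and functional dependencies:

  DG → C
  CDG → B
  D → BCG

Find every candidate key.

Attribute D never appears on the right-hand side of any dependency, so D must belong to every candidate key.
{D}⁺ = {B, C, D, G}, which is all of the schema, so {D} is the only candidate key.

(D)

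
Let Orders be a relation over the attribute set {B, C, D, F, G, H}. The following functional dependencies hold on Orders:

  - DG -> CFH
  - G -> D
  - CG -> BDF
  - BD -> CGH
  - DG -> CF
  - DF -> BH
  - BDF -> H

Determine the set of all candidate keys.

(G), (B, D), (D, F)

{G}⁺: G→D adds D; DG→CF adds C, F; DF→BH adds B, H → {B, C, D, F, G, H}.
{B, D}⁺: BD→CGH adds C, G, H; DG→CF adds F → {B, C, D, F, G, H}.
{D, F}⁺: DF→BH adds B, H; BD→CGH adds C, G → {B, C, D, F, G, H}.
Any other superkey contains one of these as a subset, so there are no further candidate keys.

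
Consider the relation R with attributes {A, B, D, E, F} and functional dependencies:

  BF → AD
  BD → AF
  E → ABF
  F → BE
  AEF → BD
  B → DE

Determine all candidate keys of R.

{B}, {E}, {F}

{B}⁺: B→DE adds D, E; BD→AF adds A, F → {A, B, D, E, F}.
{E}⁺: E→ABF adds A, B, F; AEF→BD adds D → {A, B, D, E, F}.
{F}⁺: F→BE adds B, E; B→DE adds D; BF→AD adds A → {A, B, D, E, F}.
Any other superkey contains one of these as a subset, so there are no further candidate keys.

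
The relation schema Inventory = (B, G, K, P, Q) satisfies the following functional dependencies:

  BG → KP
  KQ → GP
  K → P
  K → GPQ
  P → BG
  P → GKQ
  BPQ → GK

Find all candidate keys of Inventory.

{K}⁺: K→P adds P; K→GPQ adds G, Q; P→BG adds B → {B, G, K, P, Q}.
{P}⁺: P→BG adds B, G; P→GKQ adds K, Q → {B, G, K, P, Q}.
{B, G}⁺: BG→KP adds K, P; K→GPQ adds Q → {B, G, K, P, Q}. Minimal: {G}⁺ = {G}; {B}⁺ = {B} — none reach the full schema.
Any other superkey contains one of these as a subset, so there are no further candidate keys.

K, P, BG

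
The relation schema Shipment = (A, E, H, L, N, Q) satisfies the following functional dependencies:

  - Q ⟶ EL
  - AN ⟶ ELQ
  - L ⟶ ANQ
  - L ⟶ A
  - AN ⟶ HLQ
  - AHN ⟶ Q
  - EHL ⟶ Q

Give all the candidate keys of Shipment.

(L), (Q), (A, N)

{L}⁺: L→ANQ adds A, N, Q; AN→HLQ adds H; Q→EL adds E → {A, E, H, L, N, Q}.
{Q}⁺: Q→EL adds E, L; L→ANQ adds A, N; AN→HLQ adds H → {A, E, H, L, N, Q}.
{A, N}⁺: AN→ELQ adds E, L, Q; AN→HLQ adds H → {A, E, H, L, N, Q}. Minimal: {N}⁺ = {N}; {A}⁺ = {A} — none reach the full schema.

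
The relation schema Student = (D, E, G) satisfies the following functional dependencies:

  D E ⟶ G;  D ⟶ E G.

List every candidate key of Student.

D

Attribute D never appears on the right-hand side of any dependency, so D must belong to every candidate key.
{D}⁺ = {D, E, G}, which is all of the schema, so {D} is the only candidate key.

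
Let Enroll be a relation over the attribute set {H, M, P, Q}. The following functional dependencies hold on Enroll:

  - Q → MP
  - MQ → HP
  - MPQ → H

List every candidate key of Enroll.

{Q}

Attribute Q never appears on the right-hand side of any dependency, so Q must belong to every candidate key.
{Q}⁺ = {H, M, P, Q}, which is all of the schema, so {Q} is the only candidate key.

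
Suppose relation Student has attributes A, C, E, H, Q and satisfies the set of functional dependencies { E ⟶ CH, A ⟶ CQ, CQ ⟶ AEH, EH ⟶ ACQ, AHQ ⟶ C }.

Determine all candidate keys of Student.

A, E, CQ

{A}⁺: A→CQ adds C, Q; CQ→AEH adds E, H → {A, C, E, H, Q}.
{E}⁺: E→CH adds C, H; EH→ACQ adds A, Q → {A, C, E, H, Q}.
{C, Q}⁺: CQ→AEH adds A, E, H → {A, C, E, H, Q}.
Any other superkey contains one of these as a subset, so there are no further candidate keys.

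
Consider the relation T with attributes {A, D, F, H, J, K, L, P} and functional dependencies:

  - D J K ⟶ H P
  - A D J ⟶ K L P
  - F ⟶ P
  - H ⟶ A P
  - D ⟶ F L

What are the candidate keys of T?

{A, D, J}, {D, H, J}, {D, J, K}

Attributes D, J never appear on any right-hand side, so every candidate key must contain {D, J}.
{D, J}⁺ = {D, F, J, L, P}, which is not all of the schema, so we must add further attributes.
{A, D, J}⁺: ADJ→KLP adds K, L, P; D→FL adds F; DJK→HP adds H → {A, D, F, H, J, K, L, P}.
{D, H, J}⁺: H→AP adds A, P; D→FL adds F, L; ADJ→KLP adds K → {A, D, F, H, J, K, L, P}.
{D, J, K}⁺: DJK→HP adds H, P; H→AP adds A; D→FL adds F, L → {A, D, F, H, J, K, L, P}.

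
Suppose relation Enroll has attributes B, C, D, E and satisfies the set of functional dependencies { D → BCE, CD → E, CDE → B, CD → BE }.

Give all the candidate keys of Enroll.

{D}

Attribute D never appears on the right-hand side of any dependency, so D must belong to every candidate key.
{D}⁺ = {B, C, D, E}, which is all of the schema, so {D} is the only candidate key.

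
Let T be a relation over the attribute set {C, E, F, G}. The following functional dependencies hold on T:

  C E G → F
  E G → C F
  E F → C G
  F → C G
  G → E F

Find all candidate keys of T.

(F), (G)

{F}⁺: F→CG adds C, G; G→EF adds E → {C, E, F, G}.
{G}⁺: G→EF adds E, F; EG→CF adds C → {C, E, F, G}.
Any other superkey contains one of these as a subset, so there are no further candidate keys.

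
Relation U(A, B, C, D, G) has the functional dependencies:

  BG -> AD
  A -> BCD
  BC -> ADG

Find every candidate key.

{A}⁺: A→BCD adds B, C, D; BC→ADG adds G → {A, B, C, D, G}.
{B, C}⁺: BC→ADG adds A, D, G → {A, B, C, D, G}.
{B, G}⁺: BG→AD adds A, D; A→BCD adds C → {A, B, C, D, G}.

A, BC, BG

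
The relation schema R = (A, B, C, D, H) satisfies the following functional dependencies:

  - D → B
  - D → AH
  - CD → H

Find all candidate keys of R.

Attributes C, D never appear on any right-hand side, so every candidate key must contain {C, D}.
{C, D}⁺ = {A, B, C, D, H}, which is all of the schema, so {C, D} is the only candidate key.

{C, D}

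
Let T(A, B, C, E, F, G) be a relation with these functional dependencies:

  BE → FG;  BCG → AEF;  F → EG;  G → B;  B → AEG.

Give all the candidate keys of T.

Attribute C never appears on the right-hand side of any dependency, so C must belong to every candidate key.
{C}⁺ = {C}, which is not all of the schema, so we must add further attributes.
{B, C}⁺: B→AEG adds A, E, G; BE→FG adds F → {A, B, C, E, F, G}. Minimal: {C}⁺ = {C}; {B}⁺ = {A, B, E, F, G} — none reach the full schema.
{C, F}⁺: F→EG adds E, G; G→B adds B; B→AEG adds A → {A, B, C, E, F, G}. Minimal: {F}⁺ = {A, B, E, F, G}; {C}⁺ = {C} — none reach the full schema.
{C, G}⁺: G→B adds B; B→AEG adds A, E; BE→FG adds F → {A, B, C, E, F, G}. Minimal: {G}⁺ = {A, B, E, F, G}; {C}⁺ = {C} — none reach the full schema.

(B, C), (C, F), (C, G)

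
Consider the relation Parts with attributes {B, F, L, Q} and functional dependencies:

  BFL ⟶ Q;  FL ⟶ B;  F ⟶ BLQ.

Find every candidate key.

Attribute F never appears on the right-hand side of any dependency, so F must belong to every candidate key.
{F}⁺ = {B, F, L, Q}, which is all of the schema, so {F} is the only candidate key.

{F}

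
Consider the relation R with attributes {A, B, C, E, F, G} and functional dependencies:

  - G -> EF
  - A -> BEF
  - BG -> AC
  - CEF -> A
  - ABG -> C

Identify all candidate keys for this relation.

Attribute G never appears on the right-hand side of any dependency, so G must belong to every candidate key.
{G}⁺ = {E, F, G}, which is not all of the schema, so we must add further attributes.
{A, G}⁺: G→EF adds E, F; A→BEF adds B; BG→AC adds C → {A, B, C, E, F, G}.
{B, G}⁺: G→EF adds E, F; BG→AC adds A, C → {A, B, C, E, F, G}.
{C, G}⁺: G→EF adds E, F; CEF→A adds A; A→BEF adds B → {A, B, C, E, F, G}.
Any other superkey contains one of these as a subset, so there are no further candidate keys.

(A, G); (B, G); (C, G)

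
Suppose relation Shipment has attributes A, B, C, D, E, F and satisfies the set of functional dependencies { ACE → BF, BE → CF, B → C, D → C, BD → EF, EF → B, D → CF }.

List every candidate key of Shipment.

Attributes A, D never appear on any right-hand side, so every candidate key must contain {A, D}.
{A, D}⁺ = {A, C, D, F}, which is not all of the schema, so we must add further attributes.
{A, B, D}⁺: B→C adds C; BD→EF adds E, F → {A, B, C, D, E, F}.
{A, D, E}⁺: D→C adds C; D→CF adds F; ACE→BF adds B → {A, B, C, D, E, F}.
Any other superkey contains one of these as a subset, so there are no further candidate keys.

{A, B, D}; {A, D, E}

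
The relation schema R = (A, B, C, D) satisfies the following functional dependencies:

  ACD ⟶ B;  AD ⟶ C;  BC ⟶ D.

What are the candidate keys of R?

{A, D}, {A, B, C}

{A, D}⁺: AD→C adds C; ACD→B adds B → {A, B, C, D}.
{A, B, C}⁺: BC→D adds D → {A, B, C, D}.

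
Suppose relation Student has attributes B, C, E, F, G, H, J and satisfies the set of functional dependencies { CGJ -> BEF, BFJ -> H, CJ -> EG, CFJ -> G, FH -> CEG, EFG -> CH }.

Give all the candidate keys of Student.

Attribute J never appears on the right-hand side of any dependency, so J must belong to every candidate key.
{J}⁺ = {J}, which is not all of the schema, so we must add further attributes.
{C, J}⁺: CJ→EG adds E, G; CGJ→BEF adds B, F; BFJ→H adds H → {B, C, E, F, G, H, J}. Minimal: {J}⁺ = {J}; {C}⁺ = {C} — none reach the full schema.
{B, F, J}⁺: BFJ→H adds H; FH→CEG adds C, E, G → {B, C, E, F, G, H, J}. Minimal: {F, J}⁺ = {F, J}; {B, J}⁺ = {B, J}; {B, F}⁺ = {B, F} — none reach the full schema.
{F, H, J}⁺: FH→CEG adds C, E, G; CGJ→BEF adds B → {B, C, E, F, G, H, J}. Minimal: {H, J}⁺ = {H, J}; {F, J}⁺ = {F, J}; {F, H}⁺ = {C, E, F, G, H} — none reach the full schema.
{E, F, G, J}⁺: EFG→CH adds C, H; CGJ→BEF adds B → {B, C, E, F, G, H, J}. Minimal: {F, G, J}⁺ = {F, G, J}; {E, G, J}⁺ = {E, G, J}; {E, F, J}⁺ = {E, F, J}; … — none reach the full schema.
Any other superkey contains one of these as a subset, so there are no further candidate keys.

(C, J), (B, F, J), (F, H, J), (E, F, G, J)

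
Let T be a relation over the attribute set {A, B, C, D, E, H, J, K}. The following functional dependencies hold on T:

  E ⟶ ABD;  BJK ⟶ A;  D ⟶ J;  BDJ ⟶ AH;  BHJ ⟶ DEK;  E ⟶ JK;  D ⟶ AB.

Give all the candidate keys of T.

(C, D), (C, E), (B, C, H, J)

{C, D}⁺: D→J adds J; D→AB adds A, B; BDJ→AH adds H; BHJ→DEK adds E, K → {A, B, C, D, E, H, J, K}. Minimal: {D}⁺ = {A, B, D, E, H, J, K}; {C}⁺ = {C} — none reach the full schema.
{C, E}⁺: E→ABD adds A, B, D; D→J adds J; BDJ→AH adds H; BHJ→DEK adds K → {A, B, C, D, E, H, J, K}. Minimal: {E}⁺ = {A, B, D, E, H, J, K}; {C}⁺ = {C} — none reach the full schema.
{B, C, H, J}⁺: BHJ→DEK adds D, E, K; D→AB adds A → {A, B, C, D, E, H, J, K}. Minimal: {C, H, J}⁺ = {C, H, J}; {B, H, J}⁺ = {A, B, D, E, H, J, K}; {B, C, J}⁺ = {B, C, J}; … — none reach the full schema.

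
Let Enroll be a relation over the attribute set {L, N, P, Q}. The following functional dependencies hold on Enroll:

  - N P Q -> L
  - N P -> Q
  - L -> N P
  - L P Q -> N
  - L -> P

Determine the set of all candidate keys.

{L}⁺: L→NP adds N, P; NP→Q adds Q → {L, N, P, Q}.
{N, P}⁺: NP→Q adds Q; NPQ→L adds L → {L, N, P, Q}. Minimal: {P}⁺ = {P}; {N}⁺ = {N} — none reach the full schema.

{L}; {N, P}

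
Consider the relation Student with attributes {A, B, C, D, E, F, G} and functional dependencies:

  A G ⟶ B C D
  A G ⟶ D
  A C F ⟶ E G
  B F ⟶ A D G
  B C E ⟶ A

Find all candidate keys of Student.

{B, F}, {A, C, F}, {A, F, G}

Attribute F never appears on the right-hand side of any dependency, so F must belong to every candidate key.
{F}⁺ = {F}, which is not all of the schema, so we must add further attributes.
{B, F}⁺: BF→ADG adds A, D, G; AG→BCD adds C; ACF→EG adds E → {A, B, C, D, E, F, G}. Minimal: {F}⁺ = {F}; {B}⁺ = {B} — none reach the full schema.
{A, C, F}⁺: ACF→EG adds E, G; AG→BCD adds B, D → {A, B, C, D, E, F, G}. Minimal: {C, F}⁺ = {C, F}; {A, F}⁺ = {A, F}; {A, C}⁺ = {A, C} — none reach the full schema.
{A, F, G}⁺: AG→BCD adds B, C, D; ACF→EG adds E → {A, B, C, D, E, F, G}. Minimal: {F, G}⁺ = {F, G}; {A, G}⁺ = {A, B, C, D, G}; {A, F}⁺ = {A, F} — none reach the full schema.
Any other superkey contains one of these as a subset, so there are no further candidate keys.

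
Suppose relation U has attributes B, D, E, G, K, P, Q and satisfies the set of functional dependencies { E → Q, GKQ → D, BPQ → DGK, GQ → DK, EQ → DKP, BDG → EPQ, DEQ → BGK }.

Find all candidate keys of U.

E; BDG; BGQ; BPQ

{E}⁺: E→Q adds Q; EQ→DKP adds D, K, P; DEQ→BGK adds B, G → {B, D, E, G, K, P, Q}.
{B, D, G}⁺: BDG→EPQ adds E, P, Q; DEQ→BGK adds K → {B, D, E, G, K, P, Q}. Minimal: {D, G}⁺ = {D, G}; {B, G}⁺ = {B, G}; {B, D}⁺ = {B, D} — none reach the full schema.
{B, G, Q}⁺: GQ→DK adds D, K; BDG→EPQ adds E, P → {B, D, E, G, K, P, Q}. Minimal: {G, Q}⁺ = {D, G, K, Q}; {B, Q}⁺ = {B, Q}; {B, G}⁺ = {B, G} — none reach the full schema.
{B, P, Q}⁺: BPQ→DGK adds D, G, K; BDG→EPQ adds E → {B, D, E, G, K, P, Q}. Minimal: {P, Q}⁺ = {P, Q}; {B, Q}⁺ = {B, Q}; {B, P}⁺ = {B, P} — none reach the full schema.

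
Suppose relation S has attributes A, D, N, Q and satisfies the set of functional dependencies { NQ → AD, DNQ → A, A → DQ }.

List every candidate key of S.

Attribute N never appears on the right-hand side of any dependency, so N must belong to every candidate key.
{N}⁺ = {N}, which is not all of the schema, so we must add further attributes.
{A, N}⁺: A→DQ adds D, Q → {A, D, N, Q}. Minimal: {N}⁺ = {N}; {A}⁺ = {A, D, Q} — none reach the full schema.
{N, Q}⁺: NQ→AD adds A, D → {A, D, N, Q}. Minimal: {Q}⁺ = {Q}; {N}⁺ = {N} — none reach the full schema.

{A, N}; {N, Q}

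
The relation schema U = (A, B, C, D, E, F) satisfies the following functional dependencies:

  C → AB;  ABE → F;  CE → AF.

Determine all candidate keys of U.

CDE

Attributes C, D, E never appear on any right-hand side, so every candidate key must contain {C, D, E}.
{C, D, E}⁺ = {A, B, C, D, E, F}, which is all of the schema, so {C, D, E} is the only candidate key.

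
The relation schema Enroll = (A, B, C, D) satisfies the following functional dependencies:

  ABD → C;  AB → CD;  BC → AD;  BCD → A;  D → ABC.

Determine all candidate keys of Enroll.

{D}⁺: D→ABC adds A, B, C → {A, B, C, D}.
{A, B}⁺: AB→CD adds C, D → {A, B, C, D}.
{B, C}⁺: BC→AD adds A, D → {A, B, C, D}.

{D}; {A, B}; {B, C}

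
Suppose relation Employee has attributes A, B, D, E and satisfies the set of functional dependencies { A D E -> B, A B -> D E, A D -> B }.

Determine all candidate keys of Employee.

{A, B}⁺: AB→DE adds D, E → {A, B, D, E}. Minimal: {B}⁺ = {B}; {A}⁺ = {A} — none reach the full schema.
{A, D}⁺: AD→B adds B; AB→DE adds E → {A, B, D, E}. Minimal: {D}⁺ = {D}; {A}⁺ = {A} — none reach the full schema.

{A, B}; {A, D}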